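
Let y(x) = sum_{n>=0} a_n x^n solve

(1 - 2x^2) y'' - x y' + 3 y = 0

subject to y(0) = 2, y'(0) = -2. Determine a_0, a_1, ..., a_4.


Ansatz: y(x) = sum_{n>=0} a_n x^n, so y'(x) = sum_{n>=1} n a_n x^(n-1) and y''(x) = sum_{n>=2} n(n-1) a_n x^(n-2).
Substitute into P(x) y'' + Q(x) y' + R(x) y = 0 with P(x) = 1 - 2x^2, Q(x) = -x, R(x) = 3, and match powers of x.
Initial conditions: a_0 = 2, a_1 = -2.
Setting the coefficient of each power of x to zero and solving order by order (substituting the coefficients already found):
  x^0: 2 a_2 + 3 a_0 = 0  ->  2 a_2 = -3 a_0 = -6  ->  a_2 = -3
  x^1: 6 a_3 + 2 a_1 = 0  ->  6 a_3 = -2 a_1 = 4  ->  a_3 = 2/3
  x^2: 12 a_4 - 3 a_2 = 0  ->  12 a_4 = 3 a_2 = -9  ->  a_4 = -3/4
Truncated series: y(x) = 2 - 2 x - 3 x^2 + (2/3) x^3 - (3/4) x^4 + O(x^5).

a_0 = 2; a_1 = -2; a_2 = -3; a_3 = 2/3; a_4 = -3/4


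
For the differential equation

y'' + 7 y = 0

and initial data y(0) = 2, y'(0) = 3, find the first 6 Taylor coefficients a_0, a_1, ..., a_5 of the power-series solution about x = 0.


Ansatz: y(x) = sum_{n>=0} a_n x^n, so y'(x) = sum_{n>=1} n a_n x^(n-1) and y''(x) = sum_{n>=2} n(n-1) a_n x^(n-2).
Substitute into P(x) y'' + Q(x) y' + R(x) y = 0 with P(x) = 1, Q(x) = 0, R(x) = 7, and match powers of x.
Initial conditions: a_0 = 2, a_1 = 3.
Setting the coefficient of each power of x to zero and solving order by order (substituting the coefficients already found):
  x^0: 2 a_2 + 7 a_0 = 0  ->  2 a_2 = -7 a_0 = -14  ->  a_2 = -7
  x^1: 6 a_3 + 7 a_1 = 0  ->  6 a_3 = -7 a_1 = -21  ->  a_3 = -7/2
  x^2: 12 a_4 + 7 a_2 = 0  ->  12 a_4 = -7 a_2 = 49  ->  a_4 = 49/12
  x^3: 20 a_5 + 7 a_3 = 0  ->  20 a_5 = -7 a_3 = 49/2  ->  a_5 = 49/40
Truncated series: y(x) = 2 + 3 x - 7 x^2 - (7/2) x^3 + (49/12) x^4 + (49/40) x^5 + O(x^6).

a_0 = 2; a_1 = 3; a_2 = -7; a_3 = -7/2; a_4 = 49/12; a_5 = 49/40


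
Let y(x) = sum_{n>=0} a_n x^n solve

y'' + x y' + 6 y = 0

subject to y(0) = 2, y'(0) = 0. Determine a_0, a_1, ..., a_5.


Ansatz: y(x) = sum_{n>=0} a_n x^n, so y'(x) = sum_{n>=1} n a_n x^(n-1) and y''(x) = sum_{n>=2} n(n-1) a_n x^(n-2).
Substitute into P(x) y'' + Q(x) y' + R(x) y = 0 with P(x) = 1, Q(x) = x, R(x) = 6, and match powers of x.
Initial conditions: a_0 = 2, a_1 = 0.
Setting the coefficient of each power of x to zero and solving order by order (substituting the coefficients already found):
  x^0: 2 a_2 + 6 a_0 = 0  ->  2 a_2 = -6 a_0 = -12  ->  a_2 = -6
  x^1: 6 a_3 + 7 a_1 = 0  ->  6 a_3 = -7 a_1 = 0  ->  a_3 = 0
  x^2: 12 a_4 + 8 a_2 = 0  ->  12 a_4 = -8 a_2 = 48  ->  a_4 = 4
  x^3: 20 a_5 + 9 a_3 = 0  ->  20 a_5 = -9 a_3 = 0  ->  a_5 = 0
Truncated series: y(x) = 2 - 6 x^2 + 4 x^4 + O(x^6).

a_0 = 2; a_1 = 0; a_2 = -6; a_3 = 0; a_4 = 4; a_5 = 0


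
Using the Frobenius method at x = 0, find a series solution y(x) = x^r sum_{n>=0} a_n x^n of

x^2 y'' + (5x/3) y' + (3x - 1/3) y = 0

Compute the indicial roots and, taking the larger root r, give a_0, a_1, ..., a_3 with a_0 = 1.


Write in Frobenius form y'' + (p(x)/x) y' + (q(x)/x^2) y = 0:
  p(x) = 5/3,  q(x) = 3x - 1/3.
Indicial equation: r(r-1) + (5/3) r + (-1/3) = 0 -> roots r_1 = 1/3, r_2 = -1.
Take r = r_1 = 1/3. Let y(x) = x^r sum_{n>=0} a_n x^n with a_0 = 1.
Substitute y = x^r sum a_n x^n and match x^{r+n}. The recurrence is
  D(n) a_n + 3 a_{n-1} = 0,  where D(n) = (r+n)(r+n-1) + (5/3)(r+n) + (-1/3).
  a_n = -3 / D(n) * a_{n-1}.
Since the indicial polynomial factors as (r - r_1)(r - r_2), D(n) = (r_1 + n - r_1)(r_1 + n - r_2) = n(n + 4/3).
Evaluating step by step (a_0 = 1):
  n = 1: D(1) = 1(1 + 4/3) = 7/3; numerator = -3(1) = -3; a_1 = (-3)/(7/3) = -9/7
  n = 2: D(2) = 2(2 + 4/3) = 20/3; numerator = -3(-9/7) = 27/7; a_2 = (27/7)/(20/3) = 81/140
  n = 3: D(3) = 3(3 + 4/3) = 13; numerator = -3(81/140) = -243/140; a_3 = (-243/140)/(13) = -243/1820

r = 1/3; a_0 = 1; a_1 = -9/7; a_2 = 81/140; a_3 = -243/1820


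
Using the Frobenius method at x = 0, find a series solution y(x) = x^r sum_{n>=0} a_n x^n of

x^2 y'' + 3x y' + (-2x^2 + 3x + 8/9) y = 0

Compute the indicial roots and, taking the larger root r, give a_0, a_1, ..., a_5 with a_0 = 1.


Write in Frobenius form y'' + (p(x)/x) y' + (q(x)/x^2) y = 0:
  p(x) = 3,  q(x) = -2x^2 + 3x + 8/9.
Indicial equation: r(r-1) + (3) r + (8/9) = 0 -> roots r_1 = -2/3, r_2 = -4/3.
Take r = r_1 = -2/3. Let y(x) = x^r sum_{n>=0} a_n x^n with a_0 = 1.
Substitute y = x^r sum a_n x^n and match x^{r+n}. The recurrence is
  D(n) a_n + 3 a_{n-1} - 2 a_{n-2} = 0,  where D(n) = (r+n)(r+n-1) + (3)(r+n) + (8/9).
  a_n = [-3 a_{n-1} + 2 a_{n-2}] / D(n).
Since the indicial polynomial factors as (r - r_1)(r - r_2), D(n) = (r_1 + n - r_1)(r_1 + n - r_2) = n(n + 2/3).
Evaluating step by step (a_0 = 1):
  n = 1: D(1) = 1(1 + 2/3) = 5/3; numerator = -3(1) = -3; a_1 = (-3)/(5/3) = -9/5
  n = 2: D(2) = 2(2 + 2/3) = 16/3; numerator = -3(-9/5) + 2(1) = 37/5; a_2 = (37/5)/(16/3) = 111/80
  n = 3: D(3) = 3(3 + 2/3) = 11; numerator = -3(111/80) + 2(-9/5) = -621/80; a_3 = (-621/80)/(11) = -621/880
  n = 4: D(4) = 4(4 + 2/3) = 56/3; numerator = -3(-621/880) + 2(111/80) = 861/176; a_4 = (861/176)/(56/3) = 369/1408
  n = 5: D(5) = 5(5 + 2/3) = 85/3; numerator = -3(369/1408) + 2(-621/880) = -15471/7040; a_5 = (-15471/7040)/(85/3) = -46413/598400

r = -2/3; a_0 = 1; a_1 = -9/5; a_2 = 111/80; a_3 = -621/880; a_4 = 369/1408; a_5 = -46413/598400


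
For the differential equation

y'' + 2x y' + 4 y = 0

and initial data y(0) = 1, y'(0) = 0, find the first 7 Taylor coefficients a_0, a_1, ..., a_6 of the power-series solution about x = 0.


Ansatz: y(x) = sum_{n>=0} a_n x^n, so y'(x) = sum_{n>=1} n a_n x^(n-1) and y''(x) = sum_{n>=2} n(n-1) a_n x^(n-2).
Substitute into P(x) y'' + Q(x) y' + R(x) y = 0 with P(x) = 1, Q(x) = 2x, R(x) = 4, and match powers of x.
Initial conditions: a_0 = 1, a_1 = 0.
Setting the coefficient of each power of x to zero and solving order by order (substituting the coefficients already found):
  x^0: 2 a_2 + 4 a_0 = 0  ->  2 a_2 = -4 a_0 = -4  ->  a_2 = -2
  x^1: 6 a_3 + 6 a_1 = 0  ->  6 a_3 = -6 a_1 = 0  ->  a_3 = 0
  x^2: 12 a_4 + 8 a_2 = 0  ->  12 a_4 = -8 a_2 = 16  ->  a_4 = 4/3
  x^3: 20 a_5 + 10 a_3 = 0  ->  20 a_5 = -10 a_3 = 0  ->  a_5 = 0
  x^4: 30 a_6 + 12 a_4 = 0  ->  30 a_6 = -12 a_4 = -16  ->  a_6 = -8/15
Truncated series: y(x) = 1 - 2 x^2 + (4/3) x^4 - (8/15) x^6 + O(x^7).

a_0 = 1; a_1 = 0; a_2 = -2; a_3 = 0; a_4 = 4/3; a_5 = 0; a_6 = -8/15


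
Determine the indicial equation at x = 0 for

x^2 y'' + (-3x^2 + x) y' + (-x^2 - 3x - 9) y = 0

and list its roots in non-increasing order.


Divide by x^2 to reach normal form y'' + P_1(x) y' + P_2(x) y = 0 with P_1(x) = -3 + 1/x and P_2(x) = -1 - 3/x - 9/x^2.
x = 0 is a singular point because the y'-coefficient -3 + 1/x has a pole at x = 0 and the y-coefficient -1 - 3/x - 9/x^2 has a pole at x = 0.
It is a regular singular point because x P_1(x) = p(x) = 1 - 3x and x^2 P_2(x) = q(x) = -x^2 - 3x - 9 are polynomials, hence analytic at x = 0.
p(0) = 1,  q(0) = -9.
Indicial equation: r(r-1) + p(0) r + q(0) = 0, i.e. r^2 + (p(0) - 1) r + q(0) = 0, i.e. r^2 - 9 = 0.
Discriminant: (0)^2 - 4(-9) = 36, so r = (0 ± 6)/2.
Solving: r_1 = 3, r_2 = -3.

indicial: r^2 - 9 = 0; roots r_1 = 3, r_2 = -3


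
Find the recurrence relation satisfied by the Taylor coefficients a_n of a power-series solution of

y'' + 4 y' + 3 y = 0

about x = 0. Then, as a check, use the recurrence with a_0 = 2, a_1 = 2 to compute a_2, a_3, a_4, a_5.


Substitute y = sum_n a_n x^n.
y''(x) has coefficient (n+2)(n+1) a_{n+2} at x^n;
4 y'(x) has coefficient 4 (n+1) a_{n+1} at x^n;
3 y(x) has coefficient 3 a_n at x^n.
Matching x^n: (n+2)(n+1) a_{n+2} + 4 (n+1) a_{n+1} + 3 a_n = 0.
Thus a_{n+2} = [-4 (n+1) a_{n+1} - 3 a_n] / ((n+1)(n+2)).

Check with a_0 = 2, a_1 = 2 (apply the recurrence for n = 0, 1, 2, 3): a_0 = 2, a_1 = 2, a_2 = -7, a_3 = 25/3, a_4 = -79/12, a_5 = 241/60.

a_(n+2) = [-4 (n+1) a_(n+1) - 3 a_n] / ((n+1)(n+2)); check: a_0 = 2, a_1 = 2, a_2 = -7, a_3 = 25/3, a_4 = -79/12, a_5 = 241/60


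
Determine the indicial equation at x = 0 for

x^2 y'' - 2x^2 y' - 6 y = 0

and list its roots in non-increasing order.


Divide by x^2 to reach normal form y'' + P_1(x) y' + P_2(x) y = 0 with P_1(x) = -2 and P_2(x) = -6/x^2.
x = 0 is a singular point because the y-coefficient -6/x^2 has a pole at x = 0.
It is a regular singular point because x P_1(x) = p(x) = -2x and x^2 P_2(x) = q(x) = -6 are polynomials, hence analytic at x = 0.
p(0) = 0,  q(0) = -6.
Indicial equation: r(r-1) + p(0) r + q(0) = 0, i.e. r^2 + (p(0) - 1) r + q(0) = 0, i.e. r^2 - 1 r - 6 = 0.
Discriminant: (-1)^2 - 4(-6) = 25, so r = (1 ± 5)/2.
Solving: r_1 = 3, r_2 = -2.

indicial: r^2 - 1 r - 6 = 0; roots r_1 = 3, r_2 = -2


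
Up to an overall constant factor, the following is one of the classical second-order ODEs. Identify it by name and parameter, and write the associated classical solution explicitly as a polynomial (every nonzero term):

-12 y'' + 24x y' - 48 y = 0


All three coefficients share the factor -12; dividing through by -12 gives  y'' - 2x y' + 4 y = 0.
This matches the Hermite equation y'' - 2x y' + 2n y = 0 with 2n = 4, so n = 2; the polynomial solution is H_2(x).
With y = sum_k a_k x^k, matching x^k gives (k+2)(k+1) a_{k+2} = 2(k - n) a_k = 2(k - 2) a_k. The right side vanishes at k = 2, so the series with the parity of 2 terminates at degree 2.
Standard normalization: leading coefficient of H_n is 2^n, so a_2 = 2^2 = 4. Work downward with a_k = (k+1)(k+2) a_{k+2} / (2(k - n)):
  a_0 = (1)(2)(4) / (2(0 - 2)) = 8/(-4) = -2
Hence H_2(x) = 4 x^2 - 2.

H_2(x); series = 4 x^2 - 2


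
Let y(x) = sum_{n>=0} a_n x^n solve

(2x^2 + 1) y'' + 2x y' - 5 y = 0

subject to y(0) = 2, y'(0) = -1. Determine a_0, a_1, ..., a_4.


Ansatz: y(x) = sum_{n>=0} a_n x^n, so y'(x) = sum_{n>=1} n a_n x^(n-1) and y''(x) = sum_{n>=2} n(n-1) a_n x^(n-2).
Substitute into P(x) y'' + Q(x) y' + R(x) y = 0 with P(x) = 2x^2 + 1, Q(x) = 2x, R(x) = -5, and match powers of x.
Initial conditions: a_0 = 2, a_1 = -1.
Setting the coefficient of each power of x to zero and solving order by order (substituting the coefficients already found):
  x^0: 2 a_2 - 5 a_0 = 0  ->  2 a_2 = 5 a_0 = 10  ->  a_2 = 5
  x^1: 6 a_3 - 3 a_1 = 0  ->  6 a_3 = 3 a_1 = -3  ->  a_3 = -1/2
  x^2: 12 a_4 + 3 a_2 = 0  ->  12 a_4 = -3 a_2 = -15  ->  a_4 = -5/4
Truncated series: y(x) = 2 - x + 5 x^2 - (1/2) x^3 - (5/4) x^4 + O(x^5).

a_0 = 2; a_1 = -1; a_2 = 5; a_3 = -1/2; a_4 = -5/4


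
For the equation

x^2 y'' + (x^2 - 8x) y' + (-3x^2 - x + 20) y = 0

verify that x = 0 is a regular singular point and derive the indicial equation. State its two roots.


Divide by x^2 to reach normal form y'' + P_1(x) y' + P_2(x) y = 0 with P_1(x) = 1 - 8/x and P_2(x) = -3 - 1/x + 20/x^2.
x = 0 is a singular point because the y'-coefficient 1 - 8/x has a pole at x = 0 and the y-coefficient -3 - 1/x + 20/x^2 has a pole at x = 0.
It is a regular singular point because x P_1(x) = p(x) = x - 8 and x^2 P_2(x) = q(x) = -3x^2 - x + 20 are polynomials, hence analytic at x = 0.
p(0) = -8,  q(0) = 20.
Indicial equation: r(r-1) + p(0) r + q(0) = 0, i.e. r^2 + (p(0) - 1) r + q(0) = 0, i.e. r^2 - 9 r + 20 = 0.
Discriminant: (-9)^2 - 4(20) = 1, so r = (9 ± 1)/2.
Solving: r_1 = 5, r_2 = 4.

indicial: r^2 - 9 r + 20 = 0; roots r_1 = 5, r_2 = 4


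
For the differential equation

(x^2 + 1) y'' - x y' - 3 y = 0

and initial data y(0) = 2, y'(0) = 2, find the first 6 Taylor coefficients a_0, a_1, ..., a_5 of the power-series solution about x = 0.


Ansatz: y(x) = sum_{n>=0} a_n x^n, so y'(x) = sum_{n>=1} n a_n x^(n-1) and y''(x) = sum_{n>=2} n(n-1) a_n x^(n-2).
Substitute into P(x) y'' + Q(x) y' + R(x) y = 0 with P(x) = x^2 + 1, Q(x) = -x, R(x) = -3, and match powers of x.
Initial conditions: a_0 = 2, a_1 = 2.
Setting the coefficient of each power of x to zero and solving order by order (substituting the coefficients already found):
  x^0: 2 a_2 - 3 a_0 = 0  ->  2 a_2 = 3 a_0 = 6  ->  a_2 = 3
  x^1: 6 a_3 - 4 a_1 = 0  ->  6 a_3 = 4 a_1 = 8  ->  a_3 = 4/3
  x^2: 12 a_4 - 3 a_2 = 0  ->  12 a_4 = 3 a_2 = 9  ->  a_4 = 3/4
  x^3: 20 a_5 = 0  ->  a_5 = 0
Truncated series: y(x) = 2 + 2 x + 3 x^2 + (4/3) x^3 + (3/4) x^4 + O(x^6).

a_0 = 2; a_1 = 2; a_2 = 3; a_3 = 4/3; a_4 = 3/4; a_5 = 0


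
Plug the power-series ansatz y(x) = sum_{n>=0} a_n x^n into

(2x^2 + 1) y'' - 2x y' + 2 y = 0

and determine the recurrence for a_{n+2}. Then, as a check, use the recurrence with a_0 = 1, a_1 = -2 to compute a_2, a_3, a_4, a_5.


Substitute y = sum_n a_n x^n.
(1 + 2 x^2) y'' contributes (n+2)(n+1) a_{n+2} + 2 n(n-1) a_n at x^n.
-2 x y'(x) contributes -2 n a_n at x^n.
2 y(x) contributes 2 a_n at x^n.
Matching x^n: (n+2)(n+1) a_{n+2} + (2 n(n-1) - 2 n + 2) a_n = 0.
Thus a_{n+2} = (-2 n(n-1) + 2 n - 2) / ((n+1)(n+2)) * a_n.

Check with a_0 = 1, a_1 = -2 (apply the recurrence for n = 0, 1, 2, 3): a_0 = 1, a_1 = -2, a_2 = -1, a_3 = 0, a_4 = 1/6, a_5 = 0.

a_(n+2) = (-2 n(n-1) + 2 n - 2) / ((n+1)(n+2)) * a_n; check: a_0 = 1, a_1 = -2, a_2 = -1, a_3 = 0, a_4 = 1/6, a_5 = 0


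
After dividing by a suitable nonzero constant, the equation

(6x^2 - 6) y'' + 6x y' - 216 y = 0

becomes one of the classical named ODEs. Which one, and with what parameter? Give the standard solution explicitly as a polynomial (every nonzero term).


All three coefficients share the factor -6; dividing through by -6 gives  (1 - x^2) y'' - x y' + 36 y = 0.
This matches the Chebyshev equation (1 - x^2) y'' - x y' + n^2 y = 0 (note the -x y' term, not -2x y') with n^2 = 36, so n = 6; the polynomial solution is T_6(x).
With y = sum_k a_k x^k, matching x^k gives (k+2)(k+1) a_{k+2} = (k^2 - n^2) a_k = (k - 6)(k + 6) a_k. The right side vanishes at k = 6, so the series with the parity of 6 terminates at degree 6.
Standard normalization: leading coefficient of T_n is 2^(n-1), so a_6 = 2^5 = 32. Work downward with a_k = (k+1)(k+2) a_{k+2} / ((k - 6)(k + 6)):
  a_4 = (5)(6)(32) / ((4 - 6)(4 + 6)) = 960/(-20) = -48
  a_2 = (3)(4)(-48) / ((2 - 6)(2 + 6)) = -576/(-32) = 18
  a_0 = (1)(2)(18) / ((0 - 6)(0 + 6)) = 36/(-36) = -1
Hence T_6(x) = 32 x^6 - 48 x^4 + 18 x^2 - 1.

T_6(x); series = 32 x^6 - 48 x^4 + 18 x^2 - 1


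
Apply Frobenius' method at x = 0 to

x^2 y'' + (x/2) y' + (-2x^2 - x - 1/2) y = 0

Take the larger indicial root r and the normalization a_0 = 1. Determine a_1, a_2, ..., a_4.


Write in Frobenius form y'' + (p(x)/x) y' + (q(x)/x^2) y = 0:
  p(x) = 1/2,  q(x) = -2x^2 - x - 1/2.
Indicial equation: r(r-1) + (1/2) r + (-1/2) = 0 -> roots r_1 = 1, r_2 = -1/2.
Take r = r_1 = 1. Let y(x) = x^r sum_{n>=0} a_n x^n with a_0 = 1.
Substitute y = x^r sum a_n x^n and match x^{r+n}. The recurrence is
  D(n) a_n - 1 a_{n-1} - 2 a_{n-2} = 0,  where D(n) = (r+n)(r+n-1) + (1/2)(r+n) + (-1/2).
  a_n = [1 a_{n-1} + 2 a_{n-2}] / D(n).
Since the indicial polynomial factors as (r - r_1)(r - r_2), D(n) = (r_1 + n - r_1)(r_1 + n - r_2) = n(n + 3/2).
Evaluating step by step (a_0 = 1):
  n = 1: D(1) = 1(1 + 3/2) = 5/2; numerator = 1(1) = 1; a_1 = (1)/(5/2) = 2/5
  n = 2: D(2) = 2(2 + 3/2) = 7; numerator = 1(2/5) + 2(1) = 12/5; a_2 = (12/5)/(7) = 12/35
  n = 3: D(3) = 3(3 + 3/2) = 27/2; numerator = 1(12/35) + 2(2/5) = 8/7; a_3 = (8/7)/(27/2) = 16/189
  n = 4: D(4) = 4(4 + 3/2) = 22; numerator = 1(16/189) + 2(12/35) = 104/135; a_4 = (104/135)/(22) = 52/1485

r = 1; a_0 = 1; a_1 = 2/5; a_2 = 12/35; a_3 = 16/189; a_4 = 52/1485


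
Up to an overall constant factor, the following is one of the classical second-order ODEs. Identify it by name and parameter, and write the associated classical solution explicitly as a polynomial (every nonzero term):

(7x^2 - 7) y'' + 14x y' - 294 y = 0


All three coefficients share the factor -7; dividing through by -7 gives  (1 - x^2) y'' - 2x y' + 42 y = 0.
This matches the Legendre equation (1 - x^2) y'' - 2x y' + n(n+1) y = 0 (note the -2x y' term) with n(n+1) = 42, so n = 6; the polynomial solution is P_6(x).
With y = sum_k a_k x^k, matching x^k gives (k+2)(k+1) a_{k+2} = [k(k+1) - n(n+1)] a_k = (k - 6)(k + 7) a_k. The right side vanishes at k = 6, so the series with the parity of 6 terminates at degree 6.
Standard normalization (P_n(1) = 1): leading coefficient (2n)!/(2^n (n!)^2) = 479001600/(64*518400) = 231/16, so a_6 = 231/16. Work downward with a_k = (k+1)(k+2) a_{k+2} / ((k - 6)(k + 7)):
  a_4 = (5)(6)(231/16) / ((4 - 6)(4 + 7)) = (3465/8)/(-22) = -315/16
  a_2 = (3)(4)(-315/16) / ((2 - 6)(2 + 7)) = (-945/4)/(-36) = 105/16
  a_0 = (1)(2)(105/16) / ((0 - 6)(0 + 7)) = (105/8)/(-42) = -5/16
Hence P_6(x) = 231 x^6/16 - 315 x^4/16 + 105 x^2/16 - 5/16.

P_6(x); series = 231 x^6/16 - 315 x^4/16 + 105 x^2/16 - 5/16


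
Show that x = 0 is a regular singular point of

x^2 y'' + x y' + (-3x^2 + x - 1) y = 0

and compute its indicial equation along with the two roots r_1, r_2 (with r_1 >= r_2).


Divide by x^2 to reach normal form y'' + P_1(x) y' + P_2(x) y = 0 with P_1(x) = 1/x and P_2(x) = -3 + 1/x - 1/x^2.
x = 0 is a singular point because the y'-coefficient 1/x has a pole at x = 0 and the y-coefficient -3 + 1/x - 1/x^2 has a pole at x = 0.
It is a regular singular point because x P_1(x) = p(x) = 1 and x^2 P_2(x) = q(x) = -3x^2 + x - 1 are polynomials, hence analytic at x = 0.
p(0) = 1,  q(0) = -1.
Indicial equation: r(r-1) + p(0) r + q(0) = 0, i.e. r^2 + (p(0) - 1) r + q(0) = 0, i.e. r^2 - 1 = 0.
Discriminant: (0)^2 - 4(-1) = 4, so r = (0 ± 2)/2.
Solving: r_1 = 1, r_2 = -1.

indicial: r^2 - 1 = 0; roots r_1 = 1, r_2 = -1


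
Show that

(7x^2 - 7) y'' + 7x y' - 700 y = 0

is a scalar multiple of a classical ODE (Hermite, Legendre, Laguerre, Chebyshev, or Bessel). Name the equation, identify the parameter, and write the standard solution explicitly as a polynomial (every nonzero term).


All three coefficients share the factor -7; dividing through by -7 gives  (1 - x^2) y'' - x y' + 100 y = 0.
This matches the Chebyshev equation (1 - x^2) y'' - x y' + n^2 y = 0 (note the -x y' term, not -2x y') with n^2 = 100, so n = 10; the polynomial solution is T_10(x).
With y = sum_k a_k x^k, matching x^k gives (k+2)(k+1) a_{k+2} = (k^2 - n^2) a_k = (k - 10)(k + 10) a_k. The right side vanishes at k = 10, so the series with the parity of 10 terminates at degree 10.
Standard normalization: leading coefficient of T_n is 2^(n-1), so a_10 = 2^9 = 512. Work downward with a_k = (k+1)(k+2) a_{k+2} / ((k - 10)(k + 10)):
  a_8 = (9)(10)(512) / ((8 - 10)(8 + 10)) = 46080/(-36) = -1280
  a_6 = (7)(8)(-1280) / ((6 - 10)(6 + 10)) = -71680/(-64) = 1120
  a_4 = (5)(6)(1120) / ((4 - 10)(4 + 10)) = 33600/(-84) = -400
  a_2 = (3)(4)(-400) / ((2 - 10)(2 + 10)) = -4800/(-96) = 50
  a_0 = (1)(2)(50) / ((0 - 10)(0 + 10)) = 100/(-100) = -1
Hence T_10(x) = 512 x^10 - 1280 x^8 + 1120 x^6 - 400 x^4 + 50 x^2 - 1.

T_10(x); series = 512 x^10 - 1280 x^8 + 1120 x^6 - 400 x^4 + 50 x^2 - 1


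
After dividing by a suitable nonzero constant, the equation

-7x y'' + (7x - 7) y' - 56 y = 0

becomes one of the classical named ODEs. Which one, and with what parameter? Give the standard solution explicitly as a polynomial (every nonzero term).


All three coefficients share the factor -7; dividing through by -7 gives  x y'' + (1 - x) y' + 8 y = 0.
This matches the Laguerre equation x y'' + (1 - x) y' + n y = 0 with n = 8; the polynomial solution is L_8(x).
With y = sum_k a_k x^k, matching x^k gives (k+1)k a_{k+1} + (k+1) a_{k+1} - k a_k + n a_k = 0, i.e. (k+1)^2 a_{k+1} = (k - n) a_k = (k - 8) a_k. The right side vanishes at k = 8, so the series terminates at degree 8.
Standard normalization L_n(0) = 1 gives a_0 = 1. Work upward with a_{k+1} = (k - 8) a_k / (k+1)^2:
  a_1 = (0 - 8)(1) / 1^2 = -8/1 = -8
  a_2 = (1 - 8)(-8) / 2^2 = 56/4 = 14
  a_3 = (2 - 8)(14) / 3^2 = -84/9 = -28/3
  a_4 = (3 - 8)(-28/3) / 4^2 = (140/3)/16 = 35/12
  a_5 = (4 - 8)(35/12) / 5^2 = (-35/3)/25 = -7/15
  a_6 = (5 - 8)(-7/15) / 6^2 = (7/5)/36 = 7/180
  a_7 = (6 - 8)(7/180) / 7^2 = (-7/90)/49 = -1/630
  a_8 = (7 - 8)(-1/630) / 8^2 = (1/630)/64 = 1/40320
Hence L_8(x) = x^8/40320 - x^7/630 + 7 x^6/180 - 7 x^5/15 + 35 x^4/12 - 28 x^3/3 + 14 x^2 - 8 x + 1.

L_8(x); series = x^8/40320 - x^7/630 + 7 x^6/180 - 7 x^5/15 + 35 x^4/12 - 28 x^3/3 + 14 x^2 - 8 x + 1


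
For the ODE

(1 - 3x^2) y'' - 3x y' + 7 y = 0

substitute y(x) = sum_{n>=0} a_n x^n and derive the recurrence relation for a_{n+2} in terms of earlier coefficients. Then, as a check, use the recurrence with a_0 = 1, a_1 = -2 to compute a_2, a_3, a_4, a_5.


Substitute y = sum_n a_n x^n.
(1 - 3 x^2) y'' contributes (n+2)(n+1) a_{n+2} - 3 n(n-1) a_n at x^n.
-3 x y'(x) contributes -3 n a_n at x^n.
7 y(x) contributes 7 a_n at x^n.
Matching x^n: (n+2)(n+1) a_{n+2} + (-3 n(n-1) - 3 n + 7) a_n = 0.
Thus a_{n+2} = (3 n(n-1) + 3 n - 7) / ((n+1)(n+2)) * a_n.

Check with a_0 = 1, a_1 = -2 (apply the recurrence for n = 0, 1, 2, 3): a_0 = 1, a_1 = -2, a_2 = -7/2, a_3 = 4/3, a_4 = -35/24, a_5 = 4/3.

a_(n+2) = (3 n(n-1) + 3 n - 7) / ((n+1)(n+2)) * a_n; check: a_0 = 1, a_1 = -2, a_2 = -7/2, a_3 = 4/3, a_4 = -35/24, a_5 = 4/3


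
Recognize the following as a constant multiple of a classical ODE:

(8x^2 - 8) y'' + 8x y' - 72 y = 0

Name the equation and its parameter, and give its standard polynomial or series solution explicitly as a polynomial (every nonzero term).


All three coefficients share the factor -8; dividing through by -8 gives  (1 - x^2) y'' - x y' + 9 y = 0.
This matches the Chebyshev equation (1 - x^2) y'' - x y' + n^2 y = 0 (note the -x y' term, not -2x y') with n^2 = 9, so n = 3; the polynomial solution is T_3(x).
With y = sum_k a_k x^k, matching x^k gives (k+2)(k+1) a_{k+2} = (k^2 - n^2) a_k = (k - 3)(k + 3) a_k. The right side vanishes at k = 3, so the series with the parity of 3 terminates at degree 3.
Standard normalization: leading coefficient of T_n is 2^(n-1), so a_3 = 2^2 = 4. Work downward with a_k = (k+1)(k+2) a_{k+2} / ((k - 3)(k + 3)):
  a_1 = (2)(3)(4) / ((1 - 3)(1 + 3)) = 24/(-8) = -3
Hence T_3(x) = 4 x^3 - 3 x.

T_3(x); series = 4 x^3 - 3 x


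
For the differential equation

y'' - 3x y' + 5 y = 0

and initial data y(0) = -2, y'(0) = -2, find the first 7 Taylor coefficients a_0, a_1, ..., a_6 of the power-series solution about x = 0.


Ansatz: y(x) = sum_{n>=0} a_n x^n, so y'(x) = sum_{n>=1} n a_n x^(n-1) and y''(x) = sum_{n>=2} n(n-1) a_n x^(n-2).
Substitute into P(x) y'' + Q(x) y' + R(x) y = 0 with P(x) = 1, Q(x) = -3x, R(x) = 5, and match powers of x.
Initial conditions: a_0 = -2, a_1 = -2.
Setting the coefficient of each power of x to zero and solving order by order (substituting the coefficients already found):
  x^0: 2 a_2 + 5 a_0 = 0  ->  2 a_2 = -5 a_0 = 10  ->  a_2 = 5
  x^1: 6 a_3 + 2 a_1 = 0  ->  6 a_3 = -2 a_1 = 4  ->  a_3 = 2/3
  x^2: 12 a_4 - a_2 = 0  ->  12 a_4 = a_2 = 5  ->  a_4 = 5/12
  x^3: 20 a_5 - 4 a_3 = 0  ->  20 a_5 = 4 a_3 = 8/3  ->  a_5 = 2/15
  x^4: 30 a_6 - 7 a_4 = 0  ->  30 a_6 = 7 a_4 = 35/12  ->  a_6 = 7/72
Truncated series: y(x) = -2 - 2 x + 5 x^2 + (2/3) x^3 + (5/12) x^4 + (2/15) x^5 + (7/72) x^6 + O(x^7).

a_0 = -2; a_1 = -2; a_2 = 5; a_3 = 2/3; a_4 = 5/12; a_5 = 2/15; a_6 = 7/72


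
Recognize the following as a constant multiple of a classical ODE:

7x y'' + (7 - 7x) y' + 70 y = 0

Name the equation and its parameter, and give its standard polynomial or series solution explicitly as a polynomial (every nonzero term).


All three coefficients share the factor 7; dividing through by 7 gives  x y'' + (1 - x) y' + 10 y = 0.
This matches the Laguerre equation x y'' + (1 - x) y' + n y = 0 with n = 10; the polynomial solution is L_10(x).
With y = sum_k a_k x^k, matching x^k gives (k+1)k a_{k+1} + (k+1) a_{k+1} - k a_k + n a_k = 0, i.e. (k+1)^2 a_{k+1} = (k - n) a_k = (k - 10) a_k. The right side vanishes at k = 10, so the series terminates at degree 10.
Standard normalization L_n(0) = 1 gives a_0 = 1. Work upward with a_{k+1} = (k - 10) a_k / (k+1)^2:
  a_1 = (0 - 10)(1) / 1^2 = -10/1 = -10
  a_2 = (1 - 10)(-10) / 2^2 = 90/4 = 45/2
  a_3 = (2 - 10)(45/2) / 3^2 = -180/9 = -20
  a_4 = (3 - 10)(-20) / 4^2 = 140/16 = 35/4
  a_5 = (4 - 10)(35/4) / 5^2 = (-105/2)/25 = -21/10
  a_6 = (5 - 10)(-21/10) / 6^2 = (21/2)/36 = 7/24
  a_7 = (6 - 10)(7/24) / 7^2 = (-7/6)/49 = -1/42
  a_8 = (7 - 10)(-1/42) / 8^2 = (1/14)/64 = 1/896
  a_9 = (8 - 10)(1/896) / 9^2 = (-1/448)/81 = -1/36288
  a_10 = (9 - 10)(-1/36288) / 10^2 = (1/36288)/100 = 1/3628800
Hence L_10(x) = x^10/3628800 - x^9/36288 + x^8/896 - x^7/42 + 7 x^6/24 - 21 x^5/10 + 35 x^4/4 - 20 x^3 + 45 x^2/2 - 10 x + 1.

L_10(x); series = x^10/3628800 - x^9/36288 + x^8/896 - x^7/42 + 7 x^6/24 - 21 x^5/10 + 35 x^4/4 - 20 x^3 + 45 x^2/2 - 10 x + 1


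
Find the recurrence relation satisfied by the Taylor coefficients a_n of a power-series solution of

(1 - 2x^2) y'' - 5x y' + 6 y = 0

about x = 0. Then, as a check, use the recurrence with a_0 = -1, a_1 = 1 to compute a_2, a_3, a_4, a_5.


Substitute y = sum_n a_n x^n.
(1 - 2 x^2) y'' contributes (n+2)(n+1) a_{n+2} - 2 n(n-1) a_n at x^n.
-5 x y'(x) contributes -5 n a_n at x^n.
6 y(x) contributes 6 a_n at x^n.
Matching x^n: (n+2)(n+1) a_{n+2} + (-2 n(n-1) - 5 n + 6) a_n = 0.
Thus a_{n+2} = (2 n(n-1) + 5 n - 6) / ((n+1)(n+2)) * a_n.

Check with a_0 = -1, a_1 = 1 (apply the recurrence for n = 0, 1, 2, 3): a_0 = -1, a_1 = 1, a_2 = 3, a_3 = -1/6, a_4 = 2, a_5 = -7/40.

a_(n+2) = (2 n(n-1) + 5 n - 6) / ((n+1)(n+2)) * a_n; check: a_0 = -1, a_1 = 1, a_2 = 3, a_3 = -1/6, a_4 = 2, a_5 = -7/40


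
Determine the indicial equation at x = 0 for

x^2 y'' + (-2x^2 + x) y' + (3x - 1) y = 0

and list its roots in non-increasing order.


Divide by x^2 to reach normal form y'' + P_1(x) y' + P_2(x) y = 0 with P_1(x) = -2 + 1/x and P_2(x) = 3/x - 1/x^2.
x = 0 is a singular point because the y'-coefficient -2 + 1/x has a pole at x = 0 and the y-coefficient 3/x - 1/x^2 has a pole at x = 0.
It is a regular singular point because x P_1(x) = p(x) = 1 - 2x and x^2 P_2(x) = q(x) = 3x - 1 are polynomials, hence analytic at x = 0.
p(0) = 1,  q(0) = -1.
Indicial equation: r(r-1) + p(0) r + q(0) = 0, i.e. r^2 + (p(0) - 1) r + q(0) = 0, i.e. r^2 - 1 = 0.
Discriminant: (0)^2 - 4(-1) = 4, so r = (0 ± 2)/2.
Solving: r_1 = 1, r_2 = -1.

indicial: r^2 - 1 = 0; roots r_1 = 1, r_2 = -1


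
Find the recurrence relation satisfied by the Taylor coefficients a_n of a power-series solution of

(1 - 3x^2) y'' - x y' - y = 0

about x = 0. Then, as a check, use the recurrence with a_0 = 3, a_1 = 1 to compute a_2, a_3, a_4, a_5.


Substitute y = sum_n a_n x^n.
(1 - 3 x^2) y'' contributes (n+2)(n+1) a_{n+2} - 3 n(n-1) a_n at x^n.
-x y'(x) contributes -n a_n at x^n.
-y(x) contributes -1 a_n at x^n.
Matching x^n: (n+2)(n+1) a_{n+2} + (-3 n(n-1) - n - 1) a_n = 0.
Thus a_{n+2} = (3 n(n-1) + n + 1) / ((n+1)(n+2)) * a_n.

Check with a_0 = 3, a_1 = 1 (apply the recurrence for n = 0, 1, 2, 3): a_0 = 3, a_1 = 1, a_2 = 3/2, a_3 = 1/3, a_4 = 9/8, a_5 = 11/30.

a_(n+2) = (3 n(n-1) + n + 1) / ((n+1)(n+2)) * a_n; check: a_0 = 3, a_1 = 1, a_2 = 3/2, a_3 = 1/3, a_4 = 9/8, a_5 = 11/30


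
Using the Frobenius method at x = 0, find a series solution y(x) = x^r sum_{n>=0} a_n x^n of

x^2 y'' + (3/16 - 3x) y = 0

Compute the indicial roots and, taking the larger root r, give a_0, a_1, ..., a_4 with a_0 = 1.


Write in Frobenius form y'' + (p(x)/x) y' + (q(x)/x^2) y = 0:
  p(x) = 0,  q(x) = 3/16 - 3x.
Indicial equation: r(r-1) + (0) r + (3/16) = 0 -> roots r_1 = 3/4, r_2 = 1/4.
Take r = r_1 = 3/4. Let y(x) = x^r sum_{n>=0} a_n x^n with a_0 = 1.
Substitute y = x^r sum a_n x^n and match x^{r+n}. The recurrence is
  D(n) a_n - 3 a_{n-1} = 0,  where D(n) = (r+n)(r+n-1) + (0)(r+n) + (3/16).
  a_n = 3 / D(n) * a_{n-1}.
Since the indicial polynomial factors as (r - r_1)(r - r_2), D(n) = (r_1 + n - r_1)(r_1 + n - r_2) = n(n + 1/2).
Evaluating step by step (a_0 = 1):
  n = 1: D(1) = 1(1 + 1/2) = 3/2; numerator = 3(1) = 3; a_1 = (3)/(3/2) = 2
  n = 2: D(2) = 2(2 + 1/2) = 5; numerator = 3(2) = 6; a_2 = (6)/(5) = 6/5
  n = 3: D(3) = 3(3 + 1/2) = 21/2; numerator = 3(6/5) = 18/5; a_3 = (18/5)/(21/2) = 12/35
  n = 4: D(4) = 4(4 + 1/2) = 18; numerator = 3(12/35) = 36/35; a_4 = (36/35)/(18) = 2/35

r = 3/4; a_0 = 1; a_1 = 2; a_2 = 6/5; a_3 = 12/35; a_4 = 2/35


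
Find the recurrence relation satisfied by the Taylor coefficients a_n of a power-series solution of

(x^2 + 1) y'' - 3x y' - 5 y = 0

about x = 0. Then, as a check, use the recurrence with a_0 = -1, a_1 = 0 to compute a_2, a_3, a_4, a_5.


Substitute y = sum_n a_n x^n.
(1 + 1 x^2) y'' contributes (n+2)(n+1) a_{n+2} + n(n-1) a_n at x^n.
-3 x y'(x) contributes -3 n a_n at x^n.
-5 y(x) contributes -5 a_n at x^n.
Matching x^n: (n+2)(n+1) a_{n+2} + (n(n-1) - 3 n - 5) a_n = 0.
Thus a_{n+2} = (-n(n-1) + 3 n + 5) / ((n+1)(n+2)) * a_n.

Check with a_0 = -1, a_1 = 0 (apply the recurrence for n = 0, 1, 2, 3): a_0 = -1, a_1 = 0, a_2 = -5/2, a_3 = 0, a_4 = -15/8, a_5 = 0.

a_(n+2) = (-n(n-1) + 3 n + 5) / ((n+1)(n+2)) * a_n; check: a_0 = -1, a_1 = 0, a_2 = -5/2, a_3 = 0, a_4 = -15/8, a_5 = 0


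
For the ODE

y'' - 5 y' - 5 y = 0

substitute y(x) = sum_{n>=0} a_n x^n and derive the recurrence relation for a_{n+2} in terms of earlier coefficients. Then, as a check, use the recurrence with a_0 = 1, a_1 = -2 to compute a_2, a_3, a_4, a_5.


Substitute y = sum_n a_n x^n.
y''(x) has coefficient (n+2)(n+1) a_{n+2} at x^n;
-5 y'(x) has coefficient -5 (n+1) a_{n+1} at x^n;
-5 y(x) has coefficient -5 a_n at x^n.
Matching x^n: (n+2)(n+1) a_{n+2} - 5 (n+1) a_{n+1} - 5 a_n = 0.
Thus a_{n+2} = [5 (n+1) a_{n+1} + 5 a_n] / ((n+1)(n+2)).

Check with a_0 = 1, a_1 = -2 (apply the recurrence for n = 0, 1, 2, 3): a_0 = 1, a_1 = -2, a_2 = -5/2, a_3 = -35/6, a_4 = -25/3, a_5 = -235/24.

a_(n+2) = [5 (n+1) a_(n+1) + 5 a_n] / ((n+1)(n+2)); check: a_0 = 1, a_1 = -2, a_2 = -5/2, a_3 = -35/6, a_4 = -25/3, a_5 = -235/24


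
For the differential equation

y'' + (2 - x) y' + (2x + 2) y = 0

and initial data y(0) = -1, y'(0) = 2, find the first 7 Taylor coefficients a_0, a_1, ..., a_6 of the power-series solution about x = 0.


Ansatz: y(x) = sum_{n>=0} a_n x^n, so y'(x) = sum_{n>=1} n a_n x^(n-1) and y''(x) = sum_{n>=2} n(n-1) a_n x^(n-2).
Substitute into P(x) y'' + Q(x) y' + R(x) y = 0 with P(x) = 1, Q(x) = 2 - x, R(x) = 2x + 2, and match powers of x.
Initial conditions: a_0 = -1, a_1 = 2.
Setting the coefficient of each power of x to zero and solving order by order (substituting the coefficients already found):
  x^0: 2 a_2 + 2 a_1 + 2 a_0 = 0  ->  2 a_2 = -2 a_1 - 2 a_0 = -2  ->  a_2 = -1
  x^1: 6 a_3 + 4 a_2 + a_1 + 2 a_0 = 0  ->  6 a_3 = -4 a_2 - a_1 - 2 a_0 = 4  ->  a_3 = 2/3
  x^2: 12 a_4 + 6 a_3 + 2 a_1 = 0  ->  12 a_4 = -6 a_3 - 2 a_1 = -8  ->  a_4 = -2/3
  x^3: 20 a_5 + 8 a_4 - a_3 + 2 a_2 = 0  ->  20 a_5 = -8 a_4 + a_3 - 2 a_2 = 8  ->  a_5 = 2/5
  x^4: 30 a_6 + 10 a_5 - 2 a_4 + 2 a_3 = 0  ->  30 a_6 = -10 a_5 + 2 a_4 - 2 a_3 = -20/3  ->  a_6 = -2/9
Truncated series: y(x) = -1 + 2 x - x^2 + (2/3) x^3 - (2/3) x^4 + (2/5) x^5 - (2/9) x^6 + O(x^7).

a_0 = -1; a_1 = 2; a_2 = -1; a_3 = 2/3; a_4 = -2/3; a_5 = 2/5; a_6 = -2/9


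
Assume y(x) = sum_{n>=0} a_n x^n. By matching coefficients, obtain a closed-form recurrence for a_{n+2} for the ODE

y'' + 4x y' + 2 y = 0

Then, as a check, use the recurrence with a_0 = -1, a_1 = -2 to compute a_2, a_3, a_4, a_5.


Substitute y = sum_n a_n x^n.
y''(x) has coefficient (n+2)(n+1) a_{n+2} at x^n;
4 x y'(x) has coefficient 4 n a_n at x^n (shift);
2 y(x) has coefficient 2 a_n at x^n.
Matching x^n: (n+2)(n+1) a_{n+2} + (4n + 2) a_n = 0.
Thus a_{n+2} = (-4n - 2) / ((n+1)(n+2)) * a_n.

Check with a_0 = -1, a_1 = -2 (apply the recurrence for n = 0, 1, 2, 3): a_0 = -1, a_1 = -2, a_2 = 1, a_3 = 2, a_4 = -5/6, a_5 = -7/5.

a_(n+2) = (-4n - 2) / ((n+1)(n+2)) * a_n; check: a_0 = -1, a_1 = -2, a_2 = 1, a_3 = 2, a_4 = -5/6, a_5 = -7/5


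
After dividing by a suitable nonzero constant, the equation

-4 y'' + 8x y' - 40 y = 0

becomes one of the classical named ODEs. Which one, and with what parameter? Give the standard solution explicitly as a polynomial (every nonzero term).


All three coefficients share the factor -4; dividing through by -4 gives  y'' - 2x y' + 10 y = 0.
This matches the Hermite equation y'' - 2x y' + 2n y = 0 with 2n = 10, so n = 5; the polynomial solution is H_5(x).
With y = sum_k a_k x^k, matching x^k gives (k+2)(k+1) a_{k+2} = 2(k - n) a_k = 2(k - 5) a_k. The right side vanishes at k = 5, so the series with the parity of 5 terminates at degree 5.
Standard normalization: leading coefficient of H_n is 2^n, so a_5 = 2^5 = 32. Work downward with a_k = (k+1)(k+2) a_{k+2} / (2(k - n)):
  a_3 = (4)(5)(32) / (2(3 - 5)) = 640/(-4) = -160
  a_1 = (2)(3)(-160) / (2(1 - 5)) = -960/(-8) = 120
Hence H_5(x) = 32 x^5 - 160 x^3 + 120 x.

H_5(x); series = 32 x^5 - 160 x^3 + 120 x


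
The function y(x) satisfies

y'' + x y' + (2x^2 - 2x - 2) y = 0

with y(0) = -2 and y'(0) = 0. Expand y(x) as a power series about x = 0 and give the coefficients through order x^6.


Ansatz: y(x) = sum_{n>=0} a_n x^n, so y'(x) = sum_{n>=1} n a_n x^(n-1) and y''(x) = sum_{n>=2} n(n-1) a_n x^(n-2).
Substitute into P(x) y'' + Q(x) y' + R(x) y = 0 with P(x) = 1, Q(x) = x, R(x) = 2x^2 - 2x - 2, and match powers of x.
Initial conditions: a_0 = -2, a_1 = 0.
Setting the coefficient of each power of x to zero and solving order by order (substituting the coefficients already found):
  x^0: 2 a_2 - 2 a_0 = 0  ->  2 a_2 = 2 a_0 = -4  ->  a_2 = -2
  x^1: 6 a_3 - a_1 - 2 a_0 = 0  ->  6 a_3 = a_1 + 2 a_0 = -4  ->  a_3 = -2/3
  x^2: 12 a_4 - 2 a_1 + 2 a_0 = 0  ->  12 a_4 = 2 a_1 - 2 a_0 = 4  ->  a_4 = 1/3
  x^3: 20 a_5 + a_3 - 2 a_2 + 2 a_1 = 0  ->  20 a_5 = -a_3 + 2 a_2 - 2 a_1 = -10/3  ->  a_5 = -1/6
  x^4: 30 a_6 + 2 a_4 - 2 a_3 + 2 a_2 = 0  ->  30 a_6 = -2 a_4 + 2 a_3 - 2 a_2 = 2  ->  a_6 = 1/15
Truncated series: y(x) = -2 - 2 x^2 - (2/3) x^3 + (1/3) x^4 - (1/6) x^5 + (1/15) x^6 + O(x^7).

a_0 = -2; a_1 = 0; a_2 = -2; a_3 = -2/3; a_4 = 1/3; a_5 = -1/6; a_6 = 1/15


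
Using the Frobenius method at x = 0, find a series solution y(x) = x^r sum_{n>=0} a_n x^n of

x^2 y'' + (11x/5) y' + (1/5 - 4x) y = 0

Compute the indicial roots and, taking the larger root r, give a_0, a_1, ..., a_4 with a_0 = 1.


Write in Frobenius form y'' + (p(x)/x) y' + (q(x)/x^2) y = 0:
  p(x) = 11/5,  q(x) = 1/5 - 4x.
Indicial equation: r(r-1) + (11/5) r + (1/5) = 0 -> roots r_1 = -1/5, r_2 = -1.
Take r = r_1 = -1/5. Let y(x) = x^r sum_{n>=0} a_n x^n with a_0 = 1.
Substitute y = x^r sum a_n x^n and match x^{r+n}. The recurrence is
  D(n) a_n - 4 a_{n-1} = 0,  where D(n) = (r+n)(r+n-1) + (11/5)(r+n) + (1/5).
  a_n = 4 / D(n) * a_{n-1}.
Since the indicial polynomial factors as (r - r_1)(r - r_2), D(n) = (r_1 + n - r_1)(r_1 + n - r_2) = n(n + 4/5).
Evaluating step by step (a_0 = 1):
  n = 1: D(1) = 1(1 + 4/5) = 9/5; numerator = 4(1) = 4; a_1 = (4)/(9/5) = 20/9
  n = 2: D(2) = 2(2 + 4/5) = 28/5; numerator = 4(20/9) = 80/9; a_2 = (80/9)/(28/5) = 100/63
  n = 3: D(3) = 3(3 + 4/5) = 57/5; numerator = 4(100/63) = 400/63; a_3 = (400/63)/(57/5) = 2000/3591
  n = 4: D(4) = 4(4 + 4/5) = 96/5; numerator = 4(2000/3591) = 8000/3591; a_4 = (8000/3591)/(96/5) = 1250/10773

r = -1/5; a_0 = 1; a_1 = 20/9; a_2 = 100/63; a_3 = 2000/3591; a_4 = 1250/10773


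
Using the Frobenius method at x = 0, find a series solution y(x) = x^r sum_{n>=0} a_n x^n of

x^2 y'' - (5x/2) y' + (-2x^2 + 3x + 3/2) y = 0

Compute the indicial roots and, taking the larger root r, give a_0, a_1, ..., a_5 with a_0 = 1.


Write in Frobenius form y'' + (p(x)/x) y' + (q(x)/x^2) y = 0:
  p(x) = -5/2,  q(x) = -2x^2 + 3x + 3/2.
Indicial equation: r(r-1) + (-5/2) r + (3/2) = 0 -> roots r_1 = 3, r_2 = 1/2.
Take r = r_1 = 3. Let y(x) = x^r sum_{n>=0} a_n x^n with a_0 = 1.
Substitute y = x^r sum a_n x^n and match x^{r+n}. The recurrence is
  D(n) a_n + 3 a_{n-1} - 2 a_{n-2} = 0,  where D(n) = (r+n)(r+n-1) + (-5/2)(r+n) + (3/2).
  a_n = [-3 a_{n-1} + 2 a_{n-2}] / D(n).
Since the indicial polynomial factors as (r - r_1)(r - r_2), D(n) = (r_1 + n - r_1)(r_1 + n - r_2) = n(n + 5/2).
Evaluating step by step (a_0 = 1):
  n = 1: D(1) = 1(1 + 5/2) = 7/2; numerator = -3(1) = -3; a_1 = (-3)/(7/2) = -6/7
  n = 2: D(2) = 2(2 + 5/2) = 9; numerator = -3(-6/7) + 2(1) = 32/7; a_2 = (32/7)/(9) = 32/63
  n = 3: D(3) = 3(3 + 5/2) = 33/2; numerator = -3(32/63) + 2(-6/7) = -68/21; a_3 = (-68/21)/(33/2) = -136/693
  n = 4: D(4) = 4(4 + 5/2) = 26; numerator = -3(-136/693) + 2(32/63) = 1112/693; a_4 = (1112/693)/(26) = 556/9009
  n = 5: D(5) = 5(5 + 5/2) = 75/2; numerator = -3(556/9009) + 2(-136/693) = -5204/9009; a_5 = (-5204/9009)/(75/2) = -10408/675675

r = 3; a_0 = 1; a_1 = -6/7; a_2 = 32/63; a_3 = -136/693; a_4 = 556/9009; a_5 = -10408/675675


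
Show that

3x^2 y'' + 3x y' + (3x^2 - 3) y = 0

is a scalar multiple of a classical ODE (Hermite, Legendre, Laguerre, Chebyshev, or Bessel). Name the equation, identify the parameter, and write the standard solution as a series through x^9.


All three coefficients share the factor 3; dividing through by 3 gives  x^2 y'' + x y' + (x^2 - 1) y = 0.
This matches the Bessel equation x^2 y'' + x y' + (x^2 - nu^2) y = 0 with nu^2 = 1, so nu = 1; the solution bounded at x = 0 is J_1(x).
Frobenius at x = 0: indicial roots ±nu; for r = nu the recurrence k(k + 2nu) c_k = -c_{k-2} gives the standard series J_nu(x) = sum_{k>=0} (-1)^k / (k! (k+nu)!) (x/2)^(2k+nu). Evaluate the first 5 terms:
  k = 0: (-1)^0 / (0! * 1! * 2^1) x^1 = 1/(1*1*2) x^1 = (1/2) x^1
  k = 1: (-1)^1 / (1! * 2! * 2^3) x^3 = -1/(1*2*8) x^3 = (-1/16) x^3
  k = 2: (-1)^2 / (2! * 3! * 2^5) x^5 = 1/(2*6*32) x^5 = (1/384) x^5
  k = 3: (-1)^3 / (3! * 4! * 2^7) x^7 = -1/(6*24*128) x^7 = (-1/18432) x^7
  k = 4: (-1)^4 / (4! * 5! * 2^9) x^9 = 1/(24*120*512) x^9 = (1/1474560) x^9
Hence J_1(x) = x^9/1474560 - x^7/18432 + x^5/384 - x^3/16 + x/2 + ....

J_1(x); series = x^9/1474560 - x^7/18432 + x^5/384 - x^3/16 + x/2


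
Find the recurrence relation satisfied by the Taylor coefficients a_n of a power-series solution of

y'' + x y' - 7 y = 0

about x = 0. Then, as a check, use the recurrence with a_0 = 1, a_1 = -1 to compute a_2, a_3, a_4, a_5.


Substitute y = sum_n a_n x^n.
y''(x) has coefficient (n+2)(n+1) a_{n+2} at x^n;
x y'(x) has coefficient n a_n at x^n (shift);
-7 y(x) has coefficient -7 a_n at x^n.
Matching x^n: (n+2)(n+1) a_{n+2} + (n - 7) a_n = 0.
Thus a_{n+2} = (-n + 7) / ((n+1)(n+2)) * a_n.

Check with a_0 = 1, a_1 = -1 (apply the recurrence for n = 0, 1, 2, 3): a_0 = 1, a_1 = -1, a_2 = 7/2, a_3 = -1, a_4 = 35/24, a_5 = -1/5.

a_(n+2) = (-n + 7) / ((n+1)(n+2)) * a_n; check: a_0 = 1, a_1 = -1, a_2 = 7/2, a_3 = -1, a_4 = 35/24, a_5 = -1/5


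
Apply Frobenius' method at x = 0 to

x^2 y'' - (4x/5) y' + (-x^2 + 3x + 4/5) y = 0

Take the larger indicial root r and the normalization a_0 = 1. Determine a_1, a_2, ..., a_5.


Write in Frobenius form y'' + (p(x)/x) y' + (q(x)/x^2) y = 0:
  p(x) = -4/5,  q(x) = -x^2 + 3x + 4/5.
Indicial equation: r(r-1) + (-4/5) r + (4/5) = 0 -> roots r_1 = 1, r_2 = 4/5.
Take r = r_1 = 1. Let y(x) = x^r sum_{n>=0} a_n x^n with a_0 = 1.
Substitute y = x^r sum a_n x^n and match x^{r+n}. The recurrence is
  D(n) a_n + 3 a_{n-1} - 1 a_{n-2} = 0,  where D(n) = (r+n)(r+n-1) + (-4/5)(r+n) + (4/5).
  a_n = [-3 a_{n-1} + 1 a_{n-2}] / D(n).
Since the indicial polynomial factors as (r - r_1)(r - r_2), D(n) = (r_1 + n - r_1)(r_1 + n - r_2) = n(n + 1/5).
Evaluating step by step (a_0 = 1):
  n = 1: D(1) = 1(1 + 1/5) = 6/5; numerator = -3(1) = -3; a_1 = (-3)/(6/5) = -5/2
  n = 2: D(2) = 2(2 + 1/5) = 22/5; numerator = -3(-5/2) + 1(1) = 17/2; a_2 = (17/2)/(22/5) = 85/44
  n = 3: D(3) = 3(3 + 1/5) = 48/5; numerator = -3(85/44) + 1(-5/2) = -365/44; a_3 = (-365/44)/(48/5) = -1825/2112
  n = 4: D(4) = 4(4 + 1/5) = 84/5; numerator = -3(-1825/2112) + 1(85/44) = 3185/704; a_4 = (3185/704)/(84/5) = 2275/8448
  n = 5: D(5) = 5(5 + 1/5) = 26; numerator = -3(2275/8448) + 1(-1825/2112) = -14125/8448; a_5 = (-14125/8448)/(26) = -14125/219648

r = 1; a_0 = 1; a_1 = -5/2; a_2 = 85/44; a_3 = -1825/2112; a_4 = 2275/8448; a_5 = -14125/219648


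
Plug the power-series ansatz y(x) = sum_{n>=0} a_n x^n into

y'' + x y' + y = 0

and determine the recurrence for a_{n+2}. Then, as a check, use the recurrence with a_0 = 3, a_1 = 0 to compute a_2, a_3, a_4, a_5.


Substitute y = sum_n a_n x^n.
y''(x) has coefficient (n+2)(n+1) a_{n+2} at x^n;
x y'(x) has coefficient n a_n at x^n (shift);
y(x) has coefficient 1 a_n at x^n.
Matching x^n: (n+2)(n+1) a_{n+2} + (n + 1) a_n = 0.
Thus a_{n+2} = (-n - 1) / ((n+1)(n+2)) * a_n.

Check with a_0 = 3, a_1 = 0 (apply the recurrence for n = 0, 1, 2, 3): a_0 = 3, a_1 = 0, a_2 = -3/2, a_3 = 0, a_4 = 3/8, a_5 = 0.

a_(n+2) = (-n - 1) / ((n+1)(n+2)) * a_n; check: a_0 = 3, a_1 = 0, a_2 = -3/2, a_3 = 0, a_4 = 3/8, a_5 = 0
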